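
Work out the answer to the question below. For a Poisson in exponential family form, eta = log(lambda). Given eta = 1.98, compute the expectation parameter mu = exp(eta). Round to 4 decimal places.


Expectation parameter for Poisson exponential family:
mu = exp(eta).
eta = 1.98.
mu = exp(1.98) = 7.2427

7.2427


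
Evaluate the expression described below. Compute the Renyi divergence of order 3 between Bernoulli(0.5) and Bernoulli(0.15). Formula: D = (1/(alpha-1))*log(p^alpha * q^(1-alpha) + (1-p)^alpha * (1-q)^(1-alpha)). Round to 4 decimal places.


Renyi divergence of order alpha between Bernoulli distributions:
D = (1/(alpha-1))*log(p^alpha * q^(1-alpha) + (1-p)^alpha * (1-q)^(1-alpha)).
alpha = 3, p = 0.5, q = 0.15.
p^alpha * q^(1-alpha) = 0.5^3 * 0.15^-2 = 5.555556.
(1-p)^alpha * (1-q)^(1-alpha) = 0.5^3 * 0.85^-2 = 0.17301.
sum = 5.555556 + 0.17301 = 5.728566.
D = (1/2)*log(5.728566) = 0.8727

0.8727


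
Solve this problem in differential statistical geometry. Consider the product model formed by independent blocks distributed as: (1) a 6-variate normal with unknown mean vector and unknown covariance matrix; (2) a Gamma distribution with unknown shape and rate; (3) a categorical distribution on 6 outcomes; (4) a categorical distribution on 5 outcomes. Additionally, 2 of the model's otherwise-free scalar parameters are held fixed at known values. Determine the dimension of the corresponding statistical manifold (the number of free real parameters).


The dimension of a statistical manifold equals the number of free
(independent) real parameters of the model. For a product of independent
blocks the parameter counts add.
- 6-variate normal: 6 (mean) + 6*7/2 = 21 (symmetric covariance) = 27.
- Gamma (shape, rate): 2.
- categorical on 6 outcomes (probabilities sum to 1): 6-1 = 5.
- categorical on 5 outcomes (probabilities sum to 1): 5-1 = 4.
Total = 27 + 2 + 5 + 4 = 38.
2 parameter(s) fixed at known values: 38 - 2 = 36.
Dimension = 36

36


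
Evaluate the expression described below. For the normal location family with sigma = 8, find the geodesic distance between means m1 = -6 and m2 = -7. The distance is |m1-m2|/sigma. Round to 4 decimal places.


On the fixed-variance normal subfamily, geodesic distance = |m1-m2|/sigma.
|-6 - -7| = 1.
sigma = 8.
d = 1/8 = 0.1250

0.1250


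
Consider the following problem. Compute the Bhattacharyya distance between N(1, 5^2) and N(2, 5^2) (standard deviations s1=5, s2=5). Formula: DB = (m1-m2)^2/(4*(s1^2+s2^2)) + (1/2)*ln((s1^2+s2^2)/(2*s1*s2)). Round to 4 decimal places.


Bhattacharyya distance between two Gaussians:
DB = (m1-m2)^2/(4*(s1^2+s2^2)) + (1/2)*ln((s1^2+s2^2)/(2*s1*s2)).
(m1-m2)^2 = (-1)^2 = 1.
s1^2+s2^2 = 25 + 25 = 50.
term1 = 1/200 = 0.005.
term2 = 0.5*ln(50/50.0) = 0.0.
DB = 0.005 + 0.0 = 0.0050

0.0050


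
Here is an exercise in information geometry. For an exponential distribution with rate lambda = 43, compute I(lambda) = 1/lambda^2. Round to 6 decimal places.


Fisher information for exponential: I(lambda) = 1/lambda^2.
lambda = 43, lambda^2 = 1849.
I = 1/1849 = 0.000541

0.000541


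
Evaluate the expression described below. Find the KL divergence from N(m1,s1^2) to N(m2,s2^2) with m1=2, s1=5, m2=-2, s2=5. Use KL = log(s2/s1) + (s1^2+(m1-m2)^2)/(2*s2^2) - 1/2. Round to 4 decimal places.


KL divergence between normal distributions:
KL = log(s2/s1) + (s1^2 + (m1-m2)^2)/(2*s2^2) - 1/2.
log(5/5) = 0.0.
(5^2 + (2--2)^2)/(2*5^2) = (25 + 16)/50 = 0.82.
KL = 0.0 + 0.82 - 0.5 = 0.3200

0.3200


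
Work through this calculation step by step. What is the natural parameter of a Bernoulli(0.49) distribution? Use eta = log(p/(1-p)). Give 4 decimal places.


Natural parameter for Bernoulli: eta = log(p/(1-p)).
p = 0.49, 1-p = 0.51.
p/(1-p) = 0.960784.
eta = log(0.960784) = -0.0400

-0.0400


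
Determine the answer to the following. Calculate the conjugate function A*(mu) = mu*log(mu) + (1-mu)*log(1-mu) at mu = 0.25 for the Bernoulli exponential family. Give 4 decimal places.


Legendre transform for Bernoulli:
A*(mu) = mu*log(mu) + (1-mu)*log(1-mu).
mu = 0.25, 1-mu = 0.75.
mu*log(mu) = 0.25*log(0.25) = -0.346574.
(1-mu)*log(1-mu) = 0.75*log(0.75) = -0.215762.
A* = -0.346574 + -0.215762 = -0.5623

-0.5623


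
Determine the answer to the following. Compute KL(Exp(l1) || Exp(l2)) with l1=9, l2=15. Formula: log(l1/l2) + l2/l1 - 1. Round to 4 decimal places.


KL divergence for exponential family:
KL = log(l1/l2) + l2/l1 - 1.
log(9/15) = -0.510826.
15/9 = 1.666667.
KL = -0.510826 + 1.666667 - 1 = 0.1558

0.1558


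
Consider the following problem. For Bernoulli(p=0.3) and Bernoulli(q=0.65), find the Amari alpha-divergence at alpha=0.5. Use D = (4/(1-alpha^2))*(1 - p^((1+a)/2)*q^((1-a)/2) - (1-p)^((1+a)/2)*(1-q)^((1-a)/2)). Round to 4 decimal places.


Amari alpha-divergence:
D = (4/(1-alpha^2))*(1 - p^((1+a)/2)*q^((1-a)/2) - (1-p)^((1+a)/2)*(1-q)^((1-a)/2)).
alpha = 0.5, p = 0.3, q = 0.65.
e1 = (1+alpha)/2 = 0.75, e2 = (1-alpha)/2 = 0.25.
t1 = p^e1 * q^e2 = 0.3^0.75 * 0.65^0.25 = 0.363973.
t2 = (1-p)^e1 * (1-q)^e2 = 0.7^0.75 * 0.35^0.25 = 0.588627.
4/(1-alpha^2) = 5.333333.
D = 5.333333*(1 - 0.363973 - 0.588627) = 0.2528

0.2528


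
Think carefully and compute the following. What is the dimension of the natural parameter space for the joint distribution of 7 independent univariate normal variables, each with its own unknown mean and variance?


Exponential family dimension calculation:
Each univariate normal has two natural parameters (mu/sigma^2 and -1/(2 sigma^2)).
With 7 independent components, dim = 2 * 7 = 14.

14


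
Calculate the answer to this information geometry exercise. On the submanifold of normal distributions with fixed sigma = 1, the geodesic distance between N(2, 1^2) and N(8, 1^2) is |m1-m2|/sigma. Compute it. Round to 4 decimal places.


On the fixed-variance normal subfamily, geodesic distance = |m1-m2|/sigma.
|2 - 8| = 6.
sigma = 1.
d = 6/1 = 6.0000

6.0000


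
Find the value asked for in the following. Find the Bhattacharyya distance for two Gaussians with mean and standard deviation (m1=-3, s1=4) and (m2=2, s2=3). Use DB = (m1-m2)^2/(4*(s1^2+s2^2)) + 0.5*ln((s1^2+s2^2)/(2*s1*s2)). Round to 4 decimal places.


Bhattacharyya distance between two Gaussians:
DB = (m1-m2)^2/(4*(s1^2+s2^2)) + (1/2)*ln((s1^2+s2^2)/(2*s1*s2)).
(m1-m2)^2 = (-5)^2 = 25.
s1^2+s2^2 = 16 + 9 = 25.
term1 = 25/100 = 0.25.
term2 = 0.5*ln(25/24.0) = 0.020411.
DB = 0.25 + 0.020411 = 0.2704

0.2704


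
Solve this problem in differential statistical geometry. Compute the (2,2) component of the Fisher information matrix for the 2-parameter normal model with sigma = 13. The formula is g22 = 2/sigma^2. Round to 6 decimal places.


For the 2-parameter normal family, the Fisher metric has:
  g11 = 1/sigma^2, g22 = 2/sigma^2.
sigma = 13, sigma^2 = 169.
g22 = 0.011834

0.011834


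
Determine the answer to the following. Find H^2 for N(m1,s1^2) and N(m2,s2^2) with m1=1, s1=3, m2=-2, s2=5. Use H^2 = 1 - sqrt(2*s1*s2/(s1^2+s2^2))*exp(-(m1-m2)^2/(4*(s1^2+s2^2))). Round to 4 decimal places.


Squared Hellinger distance for Gaussians:
H^2 = 1 - sqrt(2*s1*s2/(s1^2+s2^2)) * exp(-(m1-m2)^2/(4*(s1^2+s2^2))).
s1^2 = 9, s2^2 = 25, s1^2+s2^2 = 34.
sqrt(2*3*5/(34)) = 0.939336.
(m1-m2)^2 = (3)^2 = 9.
exp(-9/(4*34)) = exp(-0.066176) = 0.935966.
H^2 = 1 - 0.939336*0.935966 = 0.1208

0.1208


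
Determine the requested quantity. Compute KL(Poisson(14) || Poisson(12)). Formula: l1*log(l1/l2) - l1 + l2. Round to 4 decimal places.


KL divergence for Poisson:
KL = l1*log(l1/l2) - l1 + l2.
l1 = 14, l2 = 12.
log(14/12) = 0.154151.
l1*log(l1/l2) = 14 * 0.154151 = 2.15811.
KL = 2.15811 - 14 + 12 = 0.1581

0.1581


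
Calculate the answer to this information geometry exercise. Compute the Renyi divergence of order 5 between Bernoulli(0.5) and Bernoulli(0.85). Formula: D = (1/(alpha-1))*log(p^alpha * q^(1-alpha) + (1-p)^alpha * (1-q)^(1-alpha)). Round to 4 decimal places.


Renyi divergence of order alpha between Bernoulli distributions:
D = (1/(alpha-1))*log(p^alpha * q^(1-alpha) + (1-p)^alpha * (1-q)^(1-alpha)).
alpha = 5, p = 0.5, q = 0.85.
p^alpha * q^(1-alpha) = 0.5^5 * 0.85^-4 = 0.059865.
(1-p)^alpha * (1-q)^(1-alpha) = 0.5^5 * 0.15^-4 = 61.728395.
sum = 0.059865 + 61.728395 = 61.78826.
D = (1/4)*log(61.78826) = 1.0309

1.0309


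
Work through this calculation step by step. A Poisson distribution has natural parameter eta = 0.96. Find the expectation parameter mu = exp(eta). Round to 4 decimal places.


Expectation parameter for Poisson exponential family:
mu = exp(eta).
eta = 0.96.
mu = exp(0.96) = 2.6117

2.6117


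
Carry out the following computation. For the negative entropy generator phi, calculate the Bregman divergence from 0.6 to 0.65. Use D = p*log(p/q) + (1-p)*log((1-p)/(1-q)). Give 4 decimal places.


Bregman divergence with negative entropy generator:
D = p*log(p/q) + (1-p)*log((1-p)/(1-q)).
p = 0.6, q = 0.65.
p*log(p/q) = 0.6*log(0.6/0.65) = -0.048026.
(1-p)*log((1-p)/(1-q)) = 0.4*log(0.4/0.35) = 0.053413.
D = -0.048026 + 0.053413 = 0.0054

0.0054


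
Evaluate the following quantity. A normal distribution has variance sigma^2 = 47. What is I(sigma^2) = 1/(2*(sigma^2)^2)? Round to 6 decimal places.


Fisher information for variance: I(sigma^2) = 1/(2*sigma^4).
sigma^2 = 47, so sigma^4 = 2209.
I = 1/(2*2209) = 1/4418 = 0.000226

0.000226


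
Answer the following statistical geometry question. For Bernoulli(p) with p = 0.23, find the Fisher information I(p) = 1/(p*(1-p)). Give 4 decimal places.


For Bernoulli(p), Fisher information is I(p) = 1/(p*(1-p)).
p = 0.23, 1-p = 0.77.
p*(1-p) = 0.1771.
I(p) = 1/0.1771 = 5.6465

5.6465


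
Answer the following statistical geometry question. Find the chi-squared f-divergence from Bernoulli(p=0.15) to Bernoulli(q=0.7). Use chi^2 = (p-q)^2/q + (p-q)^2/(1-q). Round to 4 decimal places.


Chi-squared divergence between Bernoulli distributions:
chi^2 = (p-q)^2/q + (p-q)^2/(1-q).
p = 0.15, q = 0.7, p-q = -0.55.
(p-q)^2 = 0.3025.
term1 = 0.3025/0.7 = 0.432143.
term2 = 0.3025/0.3 = 1.008333.
chi^2 = 0.432143 + 1.008333 = 1.4405

1.4405


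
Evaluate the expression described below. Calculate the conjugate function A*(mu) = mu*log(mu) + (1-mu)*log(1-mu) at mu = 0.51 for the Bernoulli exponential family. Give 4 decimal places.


Legendre transform for Bernoulli:
A*(mu) = mu*log(mu) + (1-mu)*log(1-mu).
mu = 0.51, 1-mu = 0.49.
mu*log(mu) = 0.51*log(0.51) = -0.343406.
(1-mu)*log(1-mu) = 0.49*log(0.49) = -0.349541.
A* = -0.343406 + -0.349541 = -0.6929

-0.6929


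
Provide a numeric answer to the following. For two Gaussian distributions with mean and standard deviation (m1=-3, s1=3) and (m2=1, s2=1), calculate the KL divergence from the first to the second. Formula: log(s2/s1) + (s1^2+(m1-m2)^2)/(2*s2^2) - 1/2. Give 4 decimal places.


KL divergence between normal distributions:
KL = log(s2/s1) + (s1^2 + (m1-m2)^2)/(2*s2^2) - 1/2.
log(1/3) = -1.098612.
(3^2 + (-3-1)^2)/(2*1^2) = (9 + 16)/2 = 12.5.
KL = -1.098612 + 12.5 - 0.5 = 10.9014

10.9014


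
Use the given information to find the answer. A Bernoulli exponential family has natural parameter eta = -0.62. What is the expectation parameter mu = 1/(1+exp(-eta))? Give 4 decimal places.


Dual coordinate (expectation parameter) for Bernoulli:
mu = 1/(1+exp(-eta)).
eta = -0.62.
exp(-eta) = exp(0.62) = 1.858928.
mu = 1/(1+1.858928) = 0.3498

0.3498


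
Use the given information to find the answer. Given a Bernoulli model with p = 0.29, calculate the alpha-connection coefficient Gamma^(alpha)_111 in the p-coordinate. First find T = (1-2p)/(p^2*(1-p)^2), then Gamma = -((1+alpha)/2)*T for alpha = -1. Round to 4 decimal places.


Skewness (Amari-Chentsov) tensor: T = (1-2p)/(p^2*(1-p)^2).
p = 0.29, 1-2p = 0.42, p^2 = 0.0841, (1-p)^2 = 0.5041.
T = 0.42/(0.0841 * 0.5041) = 9.906873.
In the p-coordinate, Gamma^(alpha) = Gamma^(0) - (alpha/2)*T with Gamma^(0) = (1/2)*g'(p) = -T/2,
so Gamma^(alpha) = -((1+alpha)/2)*T.
alpha = -1, -(1+alpha)/2 = 0.0.
Gamma = 0.0 * 9.906873 = 0.0000

0.0000


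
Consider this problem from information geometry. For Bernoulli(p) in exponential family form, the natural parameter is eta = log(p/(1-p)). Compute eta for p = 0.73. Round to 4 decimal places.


Natural parameter for Bernoulli: eta = log(p/(1-p)).
p = 0.73, 1-p = 0.27.
p/(1-p) = 2.703704.
eta = log(2.703704) = 0.9946

0.9946


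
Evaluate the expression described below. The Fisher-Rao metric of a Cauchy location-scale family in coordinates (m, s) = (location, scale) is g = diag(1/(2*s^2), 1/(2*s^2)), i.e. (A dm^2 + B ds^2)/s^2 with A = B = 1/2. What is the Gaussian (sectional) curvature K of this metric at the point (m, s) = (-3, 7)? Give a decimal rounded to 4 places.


The metric has the form g = (A dm^2 + B ds^2)/s^2 with A = 1/2, B = 1/2.
Substitute u = sqrt(A/B)*m: g = B*(du^2 + ds^2)/s^2, i.e. B times the
Poincare upper half-plane metric, which has constant Gaussian curvature -1.
Scaling a 2D metric by a constant c divides the Gaussian curvature by c,
so K = -1/B = -1/(1/2) = -2.0000 everywhere (the point (m, s) = (-3, 7) is irrelevant:
the curvature is constant).
The requested Gaussian curvature is K = -2.0000.

-2.0000


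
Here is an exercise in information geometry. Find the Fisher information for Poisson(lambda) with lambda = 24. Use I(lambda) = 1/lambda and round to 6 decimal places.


Fisher information for Poisson: I(lambda) = 1/lambda.
lambda = 24.
I(lambda) = 1/24 = 0.041667

0.041667


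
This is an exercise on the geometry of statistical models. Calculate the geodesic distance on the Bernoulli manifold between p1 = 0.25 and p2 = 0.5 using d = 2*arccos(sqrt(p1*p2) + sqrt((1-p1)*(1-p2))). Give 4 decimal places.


Geodesic distance on Bernoulli manifold:
d(p1,p2) = 2*arccos(sqrt(p1*p2) + sqrt((1-p1)*(1-p2))).
sqrt(p1*p2) = sqrt(0.25*0.5) = 0.353553.
sqrt((1-p1)*(1-p2)) = sqrt(0.75*0.5) = 0.612372.
arg = 0.353553 + 0.612372 = 0.965926.
d = 2*arccos(0.965926) = 0.5236

0.5236


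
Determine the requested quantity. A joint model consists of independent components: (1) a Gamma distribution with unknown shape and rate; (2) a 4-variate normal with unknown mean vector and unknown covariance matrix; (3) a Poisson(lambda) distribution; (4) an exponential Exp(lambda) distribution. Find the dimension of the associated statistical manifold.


The dimension of a statistical manifold equals the number of free
(independent) real parameters of the model. For a product of independent
blocks the parameter counts add.
- Gamma (shape, rate): 2.
- 4-variate normal: 4 (mean) + 4*5/2 = 10 (symmetric covariance) = 14.
- Poisson (lambda): 1.
- exponential (lambda): 1.
Total = 2 + 14 + 1 + 1 = 18.
Dimension = 18

18


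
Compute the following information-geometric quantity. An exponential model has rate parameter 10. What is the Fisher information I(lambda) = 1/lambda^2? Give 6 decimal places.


Fisher information for exponential: I(lambda) = 1/lambda^2.
lambda = 10, lambda^2 = 100.
I = 1/100 = 0.010000

0.010000


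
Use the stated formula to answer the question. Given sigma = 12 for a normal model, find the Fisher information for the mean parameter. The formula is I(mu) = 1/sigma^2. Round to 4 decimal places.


The Fisher information for the mean of a normal distribution is I(mu) = 1/sigma^2.
sigma = 12, so sigma^2 = 144.
I(mu) = 1/144 = 0.0069

0.0069


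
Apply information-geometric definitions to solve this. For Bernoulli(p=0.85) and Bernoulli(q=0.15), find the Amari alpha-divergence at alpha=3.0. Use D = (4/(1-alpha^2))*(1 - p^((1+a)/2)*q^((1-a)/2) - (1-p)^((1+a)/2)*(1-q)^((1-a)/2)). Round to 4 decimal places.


Amari alpha-divergence:
D = (4/(1-alpha^2))*(1 - p^((1+a)/2)*q^((1-a)/2) - (1-p)^((1+a)/2)*(1-q)^((1-a)/2)).
alpha = 3.0, p = 0.85, q = 0.15.
e1 = (1+alpha)/2 = 2.0, e2 = (1-alpha)/2 = -1.0.
t1 = p^e1 * q^e2 = 0.85^2.0 * 0.15^-1.0 = 4.816667.
t2 = (1-p)^e1 * (1-q)^e2 = 0.15^2.0 * 0.85^-1.0 = 0.026471.
4/(1-alpha^2) = -0.5.
D = -0.5*(1 - 4.816667 - 0.026471) = 1.9216

1.9216


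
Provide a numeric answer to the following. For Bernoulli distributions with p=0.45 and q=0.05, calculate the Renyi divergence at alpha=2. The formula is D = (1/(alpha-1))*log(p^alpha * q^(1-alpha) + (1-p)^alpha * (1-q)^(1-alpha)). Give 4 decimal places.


Renyi divergence of order alpha between Bernoulli distributions:
D = (1/(alpha-1))*log(p^alpha * q^(1-alpha) + (1-p)^alpha * (1-q)^(1-alpha)).
alpha = 2, p = 0.45, q = 0.05.
p^alpha * q^(1-alpha) = 0.45^2 * 0.05^-1 = 4.05.
(1-p)^alpha * (1-q)^(1-alpha) = 0.55^2 * 0.95^-1 = 0.318421.
sum = 4.05 + 0.318421 = 4.368421.
D = (1/1)*log(4.368421) = 1.4744

1.4744


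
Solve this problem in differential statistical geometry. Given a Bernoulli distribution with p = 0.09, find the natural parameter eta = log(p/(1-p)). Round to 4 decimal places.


Natural parameter for Bernoulli: eta = log(p/(1-p)).
p = 0.09, 1-p = 0.91.
p/(1-p) = 0.098901.
eta = log(0.098901) = -2.3136

-2.3136


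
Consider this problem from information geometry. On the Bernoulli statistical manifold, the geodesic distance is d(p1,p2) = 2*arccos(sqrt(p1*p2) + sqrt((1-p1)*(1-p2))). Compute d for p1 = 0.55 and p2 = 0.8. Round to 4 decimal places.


Geodesic distance on Bernoulli manifold:
d(p1,p2) = 2*arccos(sqrt(p1*p2) + sqrt((1-p1)*(1-p2))).
sqrt(p1*p2) = sqrt(0.55*0.8) = 0.663325.
sqrt((1-p1)*(1-p2)) = sqrt(0.45*0.2) = 0.3.
arg = 0.663325 + 0.3 = 0.963325.
d = 2*arccos(0.963325) = 0.5433

0.5433


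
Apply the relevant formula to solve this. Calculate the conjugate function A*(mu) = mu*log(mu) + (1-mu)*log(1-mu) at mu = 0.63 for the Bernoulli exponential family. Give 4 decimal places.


Legendre transform for Bernoulli:
A*(mu) = mu*log(mu) + (1-mu)*log(1-mu).
mu = 0.63, 1-mu = 0.37.
mu*log(mu) = 0.63*log(0.63) = -0.291082.
(1-mu)*log(1-mu) = 0.37*log(0.37) = -0.367873.
A* = -0.291082 + -0.367873 = -0.6590

-0.6590


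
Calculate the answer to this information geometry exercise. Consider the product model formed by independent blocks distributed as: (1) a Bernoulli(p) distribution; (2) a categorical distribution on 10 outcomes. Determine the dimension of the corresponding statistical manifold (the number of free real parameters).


The dimension of a statistical manifold equals the number of free
(independent) real parameters of the model. For a product of independent
blocks the parameter counts add.
- Bernoulli (p): 1.
- categorical on 10 outcomes (probabilities sum to 1): 10-1 = 9.
Total = 1 + 9 = 10.
Dimension = 10

10


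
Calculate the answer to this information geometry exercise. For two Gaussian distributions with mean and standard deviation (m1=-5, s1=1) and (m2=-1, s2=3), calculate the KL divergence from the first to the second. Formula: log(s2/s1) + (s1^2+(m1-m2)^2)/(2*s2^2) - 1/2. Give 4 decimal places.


KL divergence between normal distributions:
KL = log(s2/s1) + (s1^2 + (m1-m2)^2)/(2*s2^2) - 1/2.
log(3/1) = 1.098612.
(1^2 + (-5--1)^2)/(2*3^2) = (1 + 16)/18 = 0.944444.
KL = 1.098612 + 0.944444 - 0.5 = 1.5431

1.5431


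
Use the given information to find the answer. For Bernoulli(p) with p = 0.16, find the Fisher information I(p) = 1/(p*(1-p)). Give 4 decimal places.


For Bernoulli(p), Fisher information is I(p) = 1/(p*(1-p)).
p = 0.16, 1-p = 0.84.
p*(1-p) = 0.1344.
I(p) = 1/0.1344 = 7.4405

7.4405


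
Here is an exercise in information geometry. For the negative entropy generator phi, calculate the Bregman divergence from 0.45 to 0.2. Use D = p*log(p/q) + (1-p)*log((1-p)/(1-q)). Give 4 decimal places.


Bregman divergence with negative entropy generator:
D = p*log(p/q) + (1-p)*log((1-p)/(1-q)).
p = 0.45, q = 0.2.
p*log(p/q) = 0.45*log(0.45/0.2) = 0.364919.
(1-p)*log((1-p)/(1-q)) = 0.55*log(0.55/0.8) = -0.206081.
D = 0.364919 + -0.206081 = 0.1588

0.1588


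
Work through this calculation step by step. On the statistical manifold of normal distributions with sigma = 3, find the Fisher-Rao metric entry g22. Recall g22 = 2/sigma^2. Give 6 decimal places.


For the 2-parameter normal family, the Fisher metric has:
  g11 = 1/sigma^2, g22 = 2/sigma^2.
sigma = 3, sigma^2 = 9.
g22 = 0.222222

0.222222


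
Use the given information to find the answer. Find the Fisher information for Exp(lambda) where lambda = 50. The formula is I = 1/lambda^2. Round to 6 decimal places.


Fisher information for exponential: I(lambda) = 1/lambda^2.
lambda = 50, lambda^2 = 2500.
I = 1/2500 = 0.000400

0.000400


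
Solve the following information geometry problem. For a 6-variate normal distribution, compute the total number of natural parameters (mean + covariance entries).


Exponential family dimension calculation:
For 6-dim MVN: mean has 6 params, covariance has 6*7/2 = 21 unique entries.
Total dim = 6 + 21 = 27.

27


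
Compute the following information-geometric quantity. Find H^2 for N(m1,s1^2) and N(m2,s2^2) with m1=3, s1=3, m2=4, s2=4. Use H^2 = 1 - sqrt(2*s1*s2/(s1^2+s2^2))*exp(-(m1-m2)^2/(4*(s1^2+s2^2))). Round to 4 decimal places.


Squared Hellinger distance for Gaussians:
H^2 = 1 - sqrt(2*s1*s2/(s1^2+s2^2)) * exp(-(m1-m2)^2/(4*(s1^2+s2^2))).
s1^2 = 9, s2^2 = 16, s1^2+s2^2 = 25.
sqrt(2*3*4/(25)) = 0.979796.
(m1-m2)^2 = (-1)^2 = 1.
exp(-1/(4*25)) = exp(-0.01) = 0.99005.
H^2 = 1 - 0.979796*0.99005 = 0.0300

0.0300


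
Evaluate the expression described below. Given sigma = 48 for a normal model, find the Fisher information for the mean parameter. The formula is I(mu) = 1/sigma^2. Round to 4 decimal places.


The Fisher information for the mean of a normal distribution is I(mu) = 1/sigma^2.
sigma = 48, so sigma^2 = 2304.
I(mu) = 1/2304 = 0.0004

0.0004


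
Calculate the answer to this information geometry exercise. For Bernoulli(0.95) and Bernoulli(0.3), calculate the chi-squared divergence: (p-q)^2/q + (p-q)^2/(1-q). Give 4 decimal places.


Chi-squared divergence between Bernoulli distributions:
chi^2 = (p-q)^2/q + (p-q)^2/(1-q).
p = 0.95, q = 0.3, p-q = 0.65.
(p-q)^2 = 0.4225.
term1 = 0.4225/0.3 = 1.408333.
term2 = 0.4225/0.7 = 0.603571.
chi^2 = 1.408333 + 0.603571 = 2.0119

2.0119


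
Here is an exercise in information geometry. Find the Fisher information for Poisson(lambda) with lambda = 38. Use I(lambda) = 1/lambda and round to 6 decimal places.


Fisher information for Poisson: I(lambda) = 1/lambda.
lambda = 38.
I(lambda) = 1/38 = 0.026316

0.026316


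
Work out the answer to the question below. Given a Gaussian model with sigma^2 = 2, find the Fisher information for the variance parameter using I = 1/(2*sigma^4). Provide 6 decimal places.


Fisher information for variance: I(sigma^2) = 1/(2*sigma^4).
sigma^2 = 2, so sigma^4 = 4.
I = 1/(2*4) = 1/8 = 0.125000

0.125000


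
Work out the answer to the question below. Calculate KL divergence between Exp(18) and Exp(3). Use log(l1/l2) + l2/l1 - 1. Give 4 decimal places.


KL divergence for exponential family:
KL = log(l1/l2) + l2/l1 - 1.
log(18/3) = 1.791759.
3/18 = 0.166667.
KL = 1.791759 + 0.166667 - 1 = 0.9584

0.9584


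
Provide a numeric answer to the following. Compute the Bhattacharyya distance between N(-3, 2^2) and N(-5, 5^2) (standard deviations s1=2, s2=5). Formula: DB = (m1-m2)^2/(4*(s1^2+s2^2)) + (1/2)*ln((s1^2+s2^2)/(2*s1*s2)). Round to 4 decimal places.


Bhattacharyya distance between two Gaussians:
DB = (m1-m2)^2/(4*(s1^2+s2^2)) + (1/2)*ln((s1^2+s2^2)/(2*s1*s2)).
(m1-m2)^2 = (2)^2 = 4.
s1^2+s2^2 = 4 + 25 = 29.
term1 = 4/116 = 0.034483.
term2 = 0.5*ln(29/20.0) = 0.185782.
DB = 0.034483 + 0.185782 = 0.2203

0.2203


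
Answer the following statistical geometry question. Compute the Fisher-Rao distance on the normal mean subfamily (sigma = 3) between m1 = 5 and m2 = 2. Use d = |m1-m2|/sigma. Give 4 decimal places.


On the fixed-variance normal subfamily, geodesic distance = |m1-m2|/sigma.
|5 - 2| = 3.
sigma = 3.
d = 3/3 = 1.0000

1.0000


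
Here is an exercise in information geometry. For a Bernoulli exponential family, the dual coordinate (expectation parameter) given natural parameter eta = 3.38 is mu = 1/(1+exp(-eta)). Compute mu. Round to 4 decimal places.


Dual coordinate (expectation parameter) for Bernoulli:
mu = 1/(1+exp(-eta)).
eta = 3.38.
exp(-eta) = exp(-3.38) = 0.034047.
mu = 1/(1+0.034047) = 0.9671

0.9671


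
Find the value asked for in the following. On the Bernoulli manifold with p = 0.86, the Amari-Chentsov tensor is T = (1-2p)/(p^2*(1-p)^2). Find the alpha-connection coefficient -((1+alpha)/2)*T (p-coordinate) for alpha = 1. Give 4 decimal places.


Skewness (Amari-Chentsov) tensor: T = (1-2p)/(p^2*(1-p)^2).
p = 0.86, 1-2p = -0.72, p^2 = 0.7396, (1-p)^2 = 0.0196.
T = -0.72/(0.7396 * 0.0196) = -49.668326.
In the p-coordinate, Gamma^(alpha) = Gamma^(0) - (alpha/2)*T with Gamma^(0) = (1/2)*g'(p) = -T/2,
so Gamma^(alpha) = -((1+alpha)/2)*T.
alpha = 1, -(1+alpha)/2 = -1.0.
Gamma = -1.0 * -49.668326 = 49.6683

49.6683


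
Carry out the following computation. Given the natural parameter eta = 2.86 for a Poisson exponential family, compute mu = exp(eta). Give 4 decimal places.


Expectation parameter for Poisson exponential family:
mu = exp(eta).
eta = 2.86.
mu = exp(2.86) = 17.4615

17.4615


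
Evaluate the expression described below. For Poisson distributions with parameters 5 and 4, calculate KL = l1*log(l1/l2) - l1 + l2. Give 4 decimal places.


KL divergence for Poisson:
KL = l1*log(l1/l2) - l1 + l2.
l1 = 5, l2 = 4.
log(5/4) = 0.223144.
l1*log(l1/l2) = 5 * 0.223144 = 1.115718.
KL = 1.115718 - 5 + 4 = 0.1157

0.1157


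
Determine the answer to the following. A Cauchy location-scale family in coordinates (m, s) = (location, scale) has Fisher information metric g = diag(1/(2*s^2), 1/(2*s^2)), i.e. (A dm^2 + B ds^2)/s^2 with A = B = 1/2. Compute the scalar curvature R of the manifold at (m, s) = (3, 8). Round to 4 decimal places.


The metric has the form g = (A dm^2 + B ds^2)/s^2 with A = 1/2, B = 1/2.
Substitute u = sqrt(A/B)*m: g = B*(du^2 + ds^2)/s^2, i.e. B times the
Poincare upper half-plane metric, which has constant Gaussian curvature -1.
Scaling a 2D metric by a constant c divides the Gaussian curvature by c,
so K = -1/B = -1/(1/2) = -2.0000 everywhere (the point (m, s) = (3, 8) is irrelevant:
the curvature is constant).
Scalar curvature in dimension 2: R = 2K = -2/(1/2) = -4.0000.

-4.0000


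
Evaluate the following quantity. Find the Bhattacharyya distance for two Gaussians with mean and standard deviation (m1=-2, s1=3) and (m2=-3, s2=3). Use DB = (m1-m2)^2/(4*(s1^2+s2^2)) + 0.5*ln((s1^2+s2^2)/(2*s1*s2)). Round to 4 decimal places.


Bhattacharyya distance between two Gaussians:
DB = (m1-m2)^2/(4*(s1^2+s2^2)) + (1/2)*ln((s1^2+s2^2)/(2*s1*s2)).
(m1-m2)^2 = (1)^2 = 1.
s1^2+s2^2 = 9 + 9 = 18.
term1 = 1/72 = 0.013889.
term2 = 0.5*ln(18/18.0) = 0.0.
DB = 0.013889 + 0.0 = 0.0139

0.0139


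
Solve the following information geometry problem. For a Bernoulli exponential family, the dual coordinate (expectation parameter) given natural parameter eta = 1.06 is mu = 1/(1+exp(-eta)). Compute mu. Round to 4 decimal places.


Dual coordinate (expectation parameter) for Bernoulli:
mu = 1/(1+exp(-eta)).
eta = 1.06.
exp(-eta) = exp(-1.06) = 0.346456.
mu = 1/(1+0.346456) = 0.7427

0.7427


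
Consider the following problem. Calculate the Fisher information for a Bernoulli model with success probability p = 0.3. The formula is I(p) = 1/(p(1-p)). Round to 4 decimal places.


For Bernoulli(p), Fisher information is I(p) = 1/(p*(1-p)).
p = 0.3, 1-p = 0.7.
p*(1-p) = 0.21.
I(p) = 1/0.21 = 4.7619

4.7619


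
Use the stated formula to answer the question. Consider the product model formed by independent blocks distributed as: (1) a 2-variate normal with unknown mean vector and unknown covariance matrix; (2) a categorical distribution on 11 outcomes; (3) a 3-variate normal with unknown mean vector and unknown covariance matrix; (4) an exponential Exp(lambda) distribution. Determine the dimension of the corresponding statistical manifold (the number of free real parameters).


The dimension of a statistical manifold equals the number of free
(independent) real parameters of the model. For a product of independent
blocks the parameter counts add.
- 2-variate normal: 2 (mean) + 2*3/2 = 3 (symmetric covariance) = 5.
- categorical on 11 outcomes (probabilities sum to 1): 11-1 = 10.
- 3-variate normal: 3 (mean) + 3*4/2 = 6 (symmetric covariance) = 9.
- exponential (lambda): 1.
Total = 5 + 10 + 9 + 1 = 25.
Dimension = 25

25


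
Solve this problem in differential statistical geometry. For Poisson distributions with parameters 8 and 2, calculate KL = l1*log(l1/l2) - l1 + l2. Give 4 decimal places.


KL divergence for Poisson:
KL = l1*log(l1/l2) - l1 + l2.
l1 = 8, l2 = 2.
log(8/2) = 1.386294.
l1*log(l1/l2) = 8 * 1.386294 = 11.090355.
KL = 11.090355 - 8 + 2 = 5.0904

5.0904


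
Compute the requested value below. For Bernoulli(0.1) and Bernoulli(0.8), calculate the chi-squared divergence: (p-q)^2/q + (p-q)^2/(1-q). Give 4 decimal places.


Chi-squared divergence between Bernoulli distributions:
chi^2 = (p-q)^2/q + (p-q)^2/(1-q).
p = 0.1, q = 0.8, p-q = -0.7.
(p-q)^2 = 0.49.
term1 = 0.49/0.8 = 0.6125.
term2 = 0.49/0.2 = 2.45.
chi^2 = 0.6125 + 2.45 = 3.0625

3.0625


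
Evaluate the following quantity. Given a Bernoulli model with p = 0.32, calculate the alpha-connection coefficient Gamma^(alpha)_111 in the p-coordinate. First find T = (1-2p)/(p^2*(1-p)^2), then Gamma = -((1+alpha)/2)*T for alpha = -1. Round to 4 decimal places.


Skewness (Amari-Chentsov) tensor: T = (1-2p)/(p^2*(1-p)^2).
p = 0.32, 1-2p = 0.36, p^2 = 0.1024, (1-p)^2 = 0.4624.
T = 0.36/(0.1024 * 0.4624) = 7.602995.
In the p-coordinate, Gamma^(alpha) = Gamma^(0) - (alpha/2)*T with Gamma^(0) = (1/2)*g'(p) = -T/2,
so Gamma^(alpha) = -((1+alpha)/2)*T.
alpha = -1, -(1+alpha)/2 = 0.0.
Gamma = 0.0 * 7.602995 = 0.0000

0.0000


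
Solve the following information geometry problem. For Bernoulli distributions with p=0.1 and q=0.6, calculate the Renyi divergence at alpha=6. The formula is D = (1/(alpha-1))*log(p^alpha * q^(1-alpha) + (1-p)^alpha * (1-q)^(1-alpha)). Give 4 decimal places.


Renyi divergence of order alpha between Bernoulli distributions:
D = (1/(alpha-1))*log(p^alpha * q^(1-alpha) + (1-p)^alpha * (1-q)^(1-alpha)).
alpha = 6, p = 0.1, q = 0.6.
p^alpha * q^(1-alpha) = 0.1^6 * 0.6^-5 = 1.3e-05.
(1-p)^alpha * (1-q)^(1-alpha) = 0.9^6 * 0.4^-5 = 51.898535.
sum = 1.3e-05 + 51.898535 = 51.898548.
D = (1/5)*log(51.898548) = 0.7899

0.7899


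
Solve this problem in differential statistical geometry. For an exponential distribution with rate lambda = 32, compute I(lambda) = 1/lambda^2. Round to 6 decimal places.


Fisher information for exponential: I(lambda) = 1/lambda^2.
lambda = 32, lambda^2 = 1024.
I = 1/1024 = 0.000977

0.000977


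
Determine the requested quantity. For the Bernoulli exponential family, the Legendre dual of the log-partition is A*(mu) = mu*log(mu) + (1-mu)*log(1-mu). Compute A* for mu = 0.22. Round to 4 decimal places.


Legendre transform for Bernoulli:
A*(mu) = mu*log(mu) + (1-mu)*log(1-mu).
mu = 0.22, 1-mu = 0.78.
mu*log(mu) = 0.22*log(0.22) = -0.333108.
(1-mu)*log(1-mu) = 0.78*log(0.78) = -0.1938.
A* = -0.333108 + -0.1938 = -0.5269

-0.5269


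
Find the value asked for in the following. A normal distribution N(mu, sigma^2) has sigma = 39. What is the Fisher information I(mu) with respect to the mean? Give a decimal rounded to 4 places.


The Fisher information for the mean of a normal distribution is I(mu) = 1/sigma^2.
sigma = 39, so sigma^2 = 1521.
I(mu) = 1/1521 = 0.0007

0.0007


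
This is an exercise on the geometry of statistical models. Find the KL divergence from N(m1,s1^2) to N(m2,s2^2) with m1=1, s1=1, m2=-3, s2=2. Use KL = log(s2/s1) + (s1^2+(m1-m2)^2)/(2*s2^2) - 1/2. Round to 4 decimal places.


KL divergence between normal distributions:
KL = log(s2/s1) + (s1^2 + (m1-m2)^2)/(2*s2^2) - 1/2.
log(2/1) = 0.693147.
(1^2 + (1--3)^2)/(2*2^2) = (1 + 16)/8 = 2.125.
KL = 0.693147 + 2.125 - 0.5 = 2.3181

2.3181


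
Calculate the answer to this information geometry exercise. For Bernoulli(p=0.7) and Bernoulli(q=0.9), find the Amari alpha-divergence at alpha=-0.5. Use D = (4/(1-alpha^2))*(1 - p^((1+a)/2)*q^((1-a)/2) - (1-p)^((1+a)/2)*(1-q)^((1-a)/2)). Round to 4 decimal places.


Amari alpha-divergence:
D = (4/(1-alpha^2))*(1 - p^((1+a)/2)*q^((1-a)/2) - (1-p)^((1+a)/2)*(1-q)^((1-a)/2)).
alpha = -0.5, p = 0.7, q = 0.9.
e1 = (1+alpha)/2 = 0.25, e2 = (1-alpha)/2 = 0.75.
t1 = p^e1 * q^e2 = 0.7^0.25 * 0.9^0.75 = 0.845194.
t2 = (1-p)^e1 * (1-q)^e2 = 0.3^0.25 * 0.1^0.75 = 0.131607.
4/(1-alpha^2) = 5.333333.
D = 5.333333*(1 - 0.845194 - 0.131607) = 0.1237

0.1237


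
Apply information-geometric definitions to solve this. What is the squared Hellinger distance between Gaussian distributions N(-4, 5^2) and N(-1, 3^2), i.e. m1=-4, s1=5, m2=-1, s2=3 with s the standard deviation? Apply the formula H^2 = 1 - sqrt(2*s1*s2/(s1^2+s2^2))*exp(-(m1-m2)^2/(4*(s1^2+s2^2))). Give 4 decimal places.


Squared Hellinger distance for Gaussians:
H^2 = 1 - sqrt(2*s1*s2/(s1^2+s2^2)) * exp(-(m1-m2)^2/(4*(s1^2+s2^2))).
s1^2 = 25, s2^2 = 9, s1^2+s2^2 = 34.
sqrt(2*5*3/(34)) = 0.939336.
(m1-m2)^2 = (-3)^2 = 9.
exp(-9/(4*34)) = exp(-0.066176) = 0.935966.
H^2 = 1 - 0.939336*0.935966 = 0.1208

0.1208


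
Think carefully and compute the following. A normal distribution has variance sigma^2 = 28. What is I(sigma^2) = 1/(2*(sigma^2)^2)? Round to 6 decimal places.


Fisher information for variance: I(sigma^2) = 1/(2*sigma^4).
sigma^2 = 28, so sigma^4 = 784.
I = 1/(2*784) = 1/1568 = 0.000638

0.000638


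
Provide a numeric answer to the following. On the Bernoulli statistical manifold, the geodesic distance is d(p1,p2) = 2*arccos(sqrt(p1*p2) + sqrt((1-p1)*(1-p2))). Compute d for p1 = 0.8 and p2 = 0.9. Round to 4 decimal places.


Geodesic distance on Bernoulli manifold:
d(p1,p2) = 2*arccos(sqrt(p1*p2) + sqrt((1-p1)*(1-p2))).
sqrt(p1*p2) = sqrt(0.8*0.9) = 0.848528.
sqrt((1-p1)*(1-p2)) = sqrt(0.2*0.1) = 0.141421.
arg = 0.848528 + 0.141421 = 0.989949.
d = 2*arccos(0.989949) = 0.2838

0.2838


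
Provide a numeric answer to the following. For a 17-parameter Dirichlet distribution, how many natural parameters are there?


Exponential family dimension calculation:
Dirichlet with 17 components has 17 natural parameters.

17


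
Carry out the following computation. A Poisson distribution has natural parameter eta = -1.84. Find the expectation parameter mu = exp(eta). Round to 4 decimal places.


Expectation parameter for Poisson exponential family:
mu = exp(eta).
eta = -1.84.
mu = exp(-1.84) = 0.1588

0.1588


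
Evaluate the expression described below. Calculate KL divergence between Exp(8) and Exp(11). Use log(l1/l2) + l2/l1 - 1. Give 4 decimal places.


KL divergence for exponential family:
KL = log(l1/l2) + l2/l1 - 1.
log(8/11) = -0.318454.
11/8 = 1.375.
KL = -0.318454 + 1.375 - 1 = 0.0565

0.0565


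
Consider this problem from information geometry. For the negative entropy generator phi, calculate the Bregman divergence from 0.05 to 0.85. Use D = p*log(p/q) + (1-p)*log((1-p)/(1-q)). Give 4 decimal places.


Bregman divergence with negative entropy generator:
D = p*log(p/q) + (1-p)*log((1-p)/(1-q)).
p = 0.05, q = 0.85.
p*log(p/q) = 0.05*log(0.05/0.85) = -0.141661.
(1-p)*log((1-p)/(1-q)) = 0.95*log(0.95/0.15) = 1.753535.
D = -0.141661 + 1.753535 = 1.6119

1.6119


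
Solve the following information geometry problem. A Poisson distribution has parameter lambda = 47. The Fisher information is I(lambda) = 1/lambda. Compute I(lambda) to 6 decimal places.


Fisher information for Poisson: I(lambda) = 1/lambda.
lambda = 47.
I(lambda) = 1/47 = 0.021277

0.021277


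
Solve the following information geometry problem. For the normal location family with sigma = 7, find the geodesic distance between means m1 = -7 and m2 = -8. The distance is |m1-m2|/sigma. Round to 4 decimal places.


On the fixed-variance normal subfamily, geodesic distance = |m1-m2|/sigma.
|-7 - -8| = 1.
sigma = 7.
d = 1/7 = 0.1429

0.1429


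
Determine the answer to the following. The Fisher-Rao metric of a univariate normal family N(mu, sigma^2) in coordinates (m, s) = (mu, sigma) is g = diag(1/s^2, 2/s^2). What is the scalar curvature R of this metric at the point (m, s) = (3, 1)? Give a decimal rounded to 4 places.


The metric has the form g = (A dm^2 + B ds^2)/s^2 with A = 1, B = 2.
Substitute u = sqrt(A/B)*m: g = B*(du^2 + ds^2)/s^2, i.e. B times the
Poincare upper half-plane metric, which has constant Gaussian curvature -1.
Scaling a 2D metric by a constant c divides the Gaussian curvature by c,
so K = -1/B = -1/(2) = -0.5000 everywhere (the point (m, s) = (3, 1) is irrelevant:
the curvature is constant).
Scalar curvature in dimension 2: R = 2K = -2/(2) = -1.0000.

-1.0000


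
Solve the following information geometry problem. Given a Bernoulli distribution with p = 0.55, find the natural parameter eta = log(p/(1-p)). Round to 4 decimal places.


Natural parameter for Bernoulli: eta = log(p/(1-p)).
p = 0.55, 1-p = 0.45.
p/(1-p) = 1.222222.
eta = log(1.222222) = 0.2007

0.2007


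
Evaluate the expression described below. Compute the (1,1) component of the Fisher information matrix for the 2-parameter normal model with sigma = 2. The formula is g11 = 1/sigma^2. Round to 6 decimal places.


For the 2-parameter normal family, the Fisher metric has:
  g11 = 1/sigma^2, g22 = 2/sigma^2.
sigma = 2, sigma^2 = 4.
g11 = 0.250000

0.250000


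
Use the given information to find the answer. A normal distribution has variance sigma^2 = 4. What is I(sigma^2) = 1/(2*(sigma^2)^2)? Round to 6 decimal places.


Fisher information for variance: I(sigma^2) = 1/(2*sigma^4).
sigma^2 = 4, so sigma^4 = 16.
I = 1/(2*16) = 1/32 = 0.031250

0.031250


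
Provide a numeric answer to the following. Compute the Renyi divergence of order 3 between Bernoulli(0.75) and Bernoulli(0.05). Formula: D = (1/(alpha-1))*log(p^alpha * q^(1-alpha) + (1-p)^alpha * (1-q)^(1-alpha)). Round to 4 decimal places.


Renyi divergence of order alpha between Bernoulli distributions:
D = (1/(alpha-1))*log(p^alpha * q^(1-alpha) + (1-p)^alpha * (1-q)^(1-alpha)).
alpha = 3, p = 0.75, q = 0.05.
p^alpha * q^(1-alpha) = 0.75^3 * 0.05^-2 = 168.75.
(1-p)^alpha * (1-q)^(1-alpha) = 0.25^3 * 0.95^-2 = 0.017313.
sum = 168.75 + 0.017313 = 168.767313.
D = (1/2)*log(168.767313) = 2.5643

2.5643


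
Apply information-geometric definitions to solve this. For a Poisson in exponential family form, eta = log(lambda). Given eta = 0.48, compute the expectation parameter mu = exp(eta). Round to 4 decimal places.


Expectation parameter for Poisson exponential family:
mu = exp(eta).
eta = 0.48.
mu = exp(0.48) = 1.6161

1.6161


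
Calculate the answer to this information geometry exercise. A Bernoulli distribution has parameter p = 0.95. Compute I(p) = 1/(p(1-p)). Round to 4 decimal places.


For Bernoulli(p), Fisher information is I(p) = 1/(p*(1-p)).
p = 0.95, 1-p = 0.05.
p*(1-p) = 0.0475.
I(p) = 1/0.0475 = 21.0526

21.0526


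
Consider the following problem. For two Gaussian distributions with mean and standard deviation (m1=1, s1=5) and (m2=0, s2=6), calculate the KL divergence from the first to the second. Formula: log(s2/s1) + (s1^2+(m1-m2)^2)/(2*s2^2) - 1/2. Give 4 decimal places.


KL divergence between normal distributions:
KL = log(s2/s1) + (s1^2 + (m1-m2)^2)/(2*s2^2) - 1/2.
log(6/5) = 0.182322.
(5^2 + (1-0)^2)/(2*6^2) = (25 + 1)/72 = 0.361111.
KL = 0.182322 + 0.361111 - 0.5 = 0.0434

0.0434


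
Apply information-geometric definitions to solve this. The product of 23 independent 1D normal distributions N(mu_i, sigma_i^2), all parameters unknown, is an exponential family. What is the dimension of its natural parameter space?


Exponential family dimension calculation:
Each univariate normal has two natural parameters (mu/sigma^2 and -1/(2 sigma^2)).
With 23 independent components, dim = 2 * 23 = 46.

46


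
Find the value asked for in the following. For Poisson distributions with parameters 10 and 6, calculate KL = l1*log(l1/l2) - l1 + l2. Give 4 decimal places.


KL divergence for Poisson:
KL = l1*log(l1/l2) - l1 + l2.
l1 = 10, l2 = 6.
log(10/6) = 0.510826.
l1*log(l1/l2) = 10 * 0.510826 = 5.108256.
KL = 5.108256 - 10 + 6 = 1.1083

1.1083
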